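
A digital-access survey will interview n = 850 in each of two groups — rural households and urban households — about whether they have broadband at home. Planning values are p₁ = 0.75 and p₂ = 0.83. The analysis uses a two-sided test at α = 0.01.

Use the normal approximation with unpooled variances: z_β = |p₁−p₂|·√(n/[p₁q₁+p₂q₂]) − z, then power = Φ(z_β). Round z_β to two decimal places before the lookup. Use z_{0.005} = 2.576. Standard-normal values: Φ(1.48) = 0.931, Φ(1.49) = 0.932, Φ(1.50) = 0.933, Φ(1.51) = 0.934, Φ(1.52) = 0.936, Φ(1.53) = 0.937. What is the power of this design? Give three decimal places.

z_β = |p₁−p₂|·√(n/[p₁q₁+p₂q₂]) − z_{α/2}
    = 0.08 · √(850/0.3286) − 2.576
    = 0.08 · 50.8599 − 2.576
    = 4.0688 − 2.576 = 1.4928 → 1.49
Power = Φ(1.49) = 0.932.

Power ≈ 0.932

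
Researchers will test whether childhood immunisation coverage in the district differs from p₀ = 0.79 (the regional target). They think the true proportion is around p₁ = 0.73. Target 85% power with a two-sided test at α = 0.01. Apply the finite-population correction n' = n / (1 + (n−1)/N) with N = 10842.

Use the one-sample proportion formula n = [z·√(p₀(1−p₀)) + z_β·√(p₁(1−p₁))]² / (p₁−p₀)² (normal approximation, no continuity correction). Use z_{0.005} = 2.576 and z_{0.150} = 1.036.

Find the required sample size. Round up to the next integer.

n = 598

n = [z_{α/2}·√(p₀q₀) + z_β·√(p₁q₁)]² / (p₁ − p₀)²
  = [2.576·√(0.79·0.21) + 1.036·√(0.73·0.27)]² / (-0.06)²
  = [2.576·0.4073 + 1.036·0.4440]² / 0.0036
  = [1.5092]² / 0.0036
  = 632.66
Finite-population correction (N = 10842): 632.66 / (1 + (632.66 − 1)/10842) = 597.83.
Round up → n = 598.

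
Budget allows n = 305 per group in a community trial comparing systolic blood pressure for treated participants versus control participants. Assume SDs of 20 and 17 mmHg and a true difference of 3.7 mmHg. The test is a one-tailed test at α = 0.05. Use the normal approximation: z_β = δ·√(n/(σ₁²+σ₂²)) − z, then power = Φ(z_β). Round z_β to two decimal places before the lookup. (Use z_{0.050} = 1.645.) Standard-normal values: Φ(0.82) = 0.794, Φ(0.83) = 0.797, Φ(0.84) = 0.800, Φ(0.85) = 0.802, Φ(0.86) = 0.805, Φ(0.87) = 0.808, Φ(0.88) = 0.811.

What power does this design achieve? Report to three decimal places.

z_β = δ·√(n/(σ₁²+σ₂²)) − z_α
    = 3.7 · √(305/689) − 1.645
    = 3.7 · 0.66533 − 1.645
    = 2.4617 − 1.645 = 0.8167 → 0.82
Power = Φ(0.82) = 0.794.

Power ≈ 0.794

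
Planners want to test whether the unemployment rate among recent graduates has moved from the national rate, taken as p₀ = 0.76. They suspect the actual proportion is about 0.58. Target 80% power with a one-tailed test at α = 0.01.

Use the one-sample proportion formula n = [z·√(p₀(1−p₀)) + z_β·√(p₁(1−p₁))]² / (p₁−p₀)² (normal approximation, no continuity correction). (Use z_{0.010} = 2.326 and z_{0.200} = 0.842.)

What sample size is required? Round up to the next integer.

n = 62

n = [z_α·√(p₀q₀) + z_β·√(p₁q₁)]² / (p₁ − p₀)²
  = [2.326·√(0.76·0.24) + 0.842·√(0.58·0.42)]² / (-0.18)²
  = [2.326·0.4271 + 0.842·0.4936]² / 0.0324
  = [1.4090]² / 0.0324
  = 61.27
Round up → n = 62.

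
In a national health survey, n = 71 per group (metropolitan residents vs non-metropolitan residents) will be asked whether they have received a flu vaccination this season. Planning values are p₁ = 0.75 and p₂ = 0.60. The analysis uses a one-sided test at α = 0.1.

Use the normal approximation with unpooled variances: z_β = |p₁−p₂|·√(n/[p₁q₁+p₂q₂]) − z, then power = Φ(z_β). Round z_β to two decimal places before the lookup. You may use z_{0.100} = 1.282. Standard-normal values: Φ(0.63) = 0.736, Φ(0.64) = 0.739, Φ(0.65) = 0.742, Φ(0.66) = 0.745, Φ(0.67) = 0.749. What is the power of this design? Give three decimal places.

z_β = |p₁−p₂|·√(n/[p₁q₁+p₂q₂]) − z_α
    = 0.15 · √(71/0.4275) − 1.282
    = 0.15 · 12.8873 − 1.282
    = 1.9331 − 1.282 = 0.6511 → 0.65
Power = Φ(0.65) = 0.742.

Power ≈ 0.742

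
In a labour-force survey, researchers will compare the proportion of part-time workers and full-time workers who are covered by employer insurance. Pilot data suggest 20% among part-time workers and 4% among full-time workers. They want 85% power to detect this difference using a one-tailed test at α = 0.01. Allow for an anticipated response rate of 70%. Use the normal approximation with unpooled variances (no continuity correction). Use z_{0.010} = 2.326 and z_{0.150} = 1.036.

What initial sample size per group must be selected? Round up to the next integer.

n = 126 per group

n = (z_α + z_β)² · [p₁(1−p₁) + p₂(1−p₂)] / (p₁ − p₂)²
  = (2.326 + 1.036)² · (0.20·0.80 + 0.04·0.96) / (0.16)²
  = (3.362)² · (0.1600 + 0.0384) / 0.0256
  = 11.3030 · 0.1984 / 0.0256
  = 87.60
Adjust for 70% response: 87.60 / 0.70 = 125.14.
Round up → n = 126 per group.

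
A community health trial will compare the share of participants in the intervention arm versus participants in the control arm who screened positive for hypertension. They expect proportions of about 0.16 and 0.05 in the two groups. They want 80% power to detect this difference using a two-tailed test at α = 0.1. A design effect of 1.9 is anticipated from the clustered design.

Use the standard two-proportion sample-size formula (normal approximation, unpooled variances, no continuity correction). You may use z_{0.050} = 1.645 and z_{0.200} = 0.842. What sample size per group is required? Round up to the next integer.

n = (z_{α/2} + z_β)² · [p₁(1−p₁) + p₂(1−p₂)] / (p₁ − p₂)²
  = (1.645 + 0.842)² · (0.16·0.84 + 0.05·0.95) / (0.11)²
  = (2.487)² · (0.1344 + 0.0475) / 0.0121
  = 6.1852 · 0.1819 / 0.0121
  = 92.98
Design effect: 1.9 × 92.98 = 176.67.
Round up → n = 177 per group.

n = 177 per group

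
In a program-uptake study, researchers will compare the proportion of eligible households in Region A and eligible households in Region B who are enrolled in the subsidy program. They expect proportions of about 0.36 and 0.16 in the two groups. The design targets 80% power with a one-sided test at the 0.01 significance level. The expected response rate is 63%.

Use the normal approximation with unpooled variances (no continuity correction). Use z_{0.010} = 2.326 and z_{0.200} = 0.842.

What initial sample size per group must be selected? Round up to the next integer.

n = (z_α + z_β)² · [p₁(1−p₁) + p₂(1−p₂)] / (p₁ − p₂)²
  = (2.326 + 0.842)² · (0.36·0.64 + 0.16·0.84) / (0.20)²
  = (3.168)² · (0.2304 + 0.1344) / 0.0400
  = 10.0362 · 0.3648 / 0.0400
  = 91.53
Adjust for 63% response: 91.53 / 0.63 = 145.29.
Round up → n = 146 per group.

n = 146 per group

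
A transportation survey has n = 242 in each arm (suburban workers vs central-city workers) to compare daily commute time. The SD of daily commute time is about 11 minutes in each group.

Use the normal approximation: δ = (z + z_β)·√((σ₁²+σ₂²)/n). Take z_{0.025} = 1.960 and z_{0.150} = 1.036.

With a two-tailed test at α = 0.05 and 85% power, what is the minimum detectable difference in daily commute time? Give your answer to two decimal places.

Minimum detectable difference ≈ 3.00 minutes

δ = (z_{α/2} + z_β) · √((σ₁²+σ₂²)/n)
  = (1.960 + 1.036) · √(242/242)
  = 2.996 · √1
  = 2.996 · 1.0000
  = 2.9960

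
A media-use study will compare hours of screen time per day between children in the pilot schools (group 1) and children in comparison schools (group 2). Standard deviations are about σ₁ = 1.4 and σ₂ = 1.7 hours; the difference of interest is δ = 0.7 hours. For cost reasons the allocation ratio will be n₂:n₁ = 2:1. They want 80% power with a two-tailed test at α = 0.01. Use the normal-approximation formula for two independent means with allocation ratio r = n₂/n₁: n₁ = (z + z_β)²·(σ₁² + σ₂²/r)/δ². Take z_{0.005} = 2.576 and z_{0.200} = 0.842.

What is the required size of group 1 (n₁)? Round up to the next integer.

n₁ = 82

n₁ = (z_{α/2} + z_β)² · (σ₁² + σ₂²/r) / δ²
   = (2.576 + 0.842)² · (1.4² + 1.7²/2) / 0.7²
   = 11.6827 · (1.96 + 1.445) / 0.49
   = 11.6827 · 3.405 / 0.49
   = 81.18
Round up → n₁ = 82; n₂ = r·n₁ = 2 × 82 = 164.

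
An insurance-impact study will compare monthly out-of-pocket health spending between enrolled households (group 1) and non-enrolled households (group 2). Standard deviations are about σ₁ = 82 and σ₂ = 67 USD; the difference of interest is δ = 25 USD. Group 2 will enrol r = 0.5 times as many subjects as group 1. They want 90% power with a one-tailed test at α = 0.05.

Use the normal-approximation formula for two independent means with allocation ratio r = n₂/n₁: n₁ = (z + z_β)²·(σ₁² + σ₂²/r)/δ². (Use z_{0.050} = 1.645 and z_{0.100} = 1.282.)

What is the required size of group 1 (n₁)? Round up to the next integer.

n₁ = (z_α + z_β)² · (σ₁² + σ₂²/r) / δ²
   = (1.645 + 1.282)² · (82² + 67²/0.5) / 25²
   = 8.5673 · (6724 + 8978) / 625
   = 8.5673 · 15702 / 625
   = 215.24
Round up → n₁ = 216; n₂ = r·n₁ = 0.5 × 216 = 108.

n₁ = 216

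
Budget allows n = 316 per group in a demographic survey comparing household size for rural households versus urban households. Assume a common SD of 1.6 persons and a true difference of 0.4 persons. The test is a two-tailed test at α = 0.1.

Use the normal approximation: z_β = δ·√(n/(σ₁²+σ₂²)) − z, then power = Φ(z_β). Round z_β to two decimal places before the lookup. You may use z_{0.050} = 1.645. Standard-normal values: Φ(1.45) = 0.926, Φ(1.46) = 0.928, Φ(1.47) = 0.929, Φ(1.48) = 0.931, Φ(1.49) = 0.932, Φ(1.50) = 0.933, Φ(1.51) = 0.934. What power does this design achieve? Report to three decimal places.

z_β = δ·√(n/(σ₁²+σ₂²)) − z_{α/2}
    = 0.4 · √(316/5.12) − 1.645
    = 0.4 · 7.85613 − 1.645
    = 3.1425 − 1.645 = 1.4975 → 1.50
Power = Φ(1.50) = 0.933.

Power ≈ 0.933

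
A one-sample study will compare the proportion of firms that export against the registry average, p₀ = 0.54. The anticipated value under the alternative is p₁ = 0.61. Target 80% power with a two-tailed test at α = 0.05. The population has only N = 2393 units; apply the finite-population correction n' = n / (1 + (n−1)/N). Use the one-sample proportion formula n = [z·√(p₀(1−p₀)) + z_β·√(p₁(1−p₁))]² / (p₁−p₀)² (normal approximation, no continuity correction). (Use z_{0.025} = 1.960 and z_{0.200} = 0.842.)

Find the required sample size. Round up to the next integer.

n = 338

n = [z_{α/2}·√(p₀q₀) + z_β·√(p₁q₁)]² / (p₁ − p₀)²
  = [1.960·√(0.54·0.46) + 0.842·√(0.61·0.39)]² / (0.07)²
  = [1.960·0.4984 + 0.842·0.4877]² / 0.0049
  = [1.3875]² / 0.0049
  = 392.91
Finite-population correction (N = 2393): 392.91 / (1 + (392.91 − 1)/2393) = 337.62.
Round up → n = 338.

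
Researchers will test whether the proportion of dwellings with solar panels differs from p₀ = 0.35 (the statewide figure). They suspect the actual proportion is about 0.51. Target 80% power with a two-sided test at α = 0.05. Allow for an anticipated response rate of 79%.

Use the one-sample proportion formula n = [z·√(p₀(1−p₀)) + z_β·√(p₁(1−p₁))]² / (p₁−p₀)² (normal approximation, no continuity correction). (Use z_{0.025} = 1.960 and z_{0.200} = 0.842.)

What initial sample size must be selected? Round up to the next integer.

n = 91

n = [z_{α/2}·√(p₀q₀) + z_β·√(p₁q₁)]² / (p₁ − p₀)²
  = [1.960·√(0.35·0.65) + 0.842·√(0.51·0.49)]² / (0.16)²
  = [1.960·0.4770 + 0.842·0.4999]² / 0.0256
  = [1.3558]² / 0.0256
  = 71.80
Adjust for 79% response: 71.80 / 0.79 = 90.89.
Round up → n = 91.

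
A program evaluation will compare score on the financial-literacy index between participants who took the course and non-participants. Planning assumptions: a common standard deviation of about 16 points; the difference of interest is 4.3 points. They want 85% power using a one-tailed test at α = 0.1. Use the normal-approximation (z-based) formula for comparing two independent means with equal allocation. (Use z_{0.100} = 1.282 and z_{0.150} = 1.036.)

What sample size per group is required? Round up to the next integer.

n = (z_α + z_β)² · (σ₁² + σ₂²) / δ²
  = (1.282 + 1.036)² · (2·16² = 512) / 4.3²
  = 5.3731 · 512 / 18.49
  = 148.79
Round up → n = 149 per group.

n = 149 per group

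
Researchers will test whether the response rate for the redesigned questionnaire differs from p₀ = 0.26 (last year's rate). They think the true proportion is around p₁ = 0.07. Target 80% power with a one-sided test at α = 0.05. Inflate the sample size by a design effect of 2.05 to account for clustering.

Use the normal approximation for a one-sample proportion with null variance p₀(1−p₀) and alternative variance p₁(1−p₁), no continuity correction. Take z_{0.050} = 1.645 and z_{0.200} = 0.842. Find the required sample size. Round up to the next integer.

n = 50

n = [z_α·√(p₀q₀) + z_β·√(p₁q₁)]² / (p₁ − p₀)²
  = [1.645·√(0.26·0.74) + 0.842·√(0.07·0.93)]² / (-0.19)²
  = [1.645·0.4386 + 0.842·0.2551]² / 0.0361
  = [0.9364]² / 0.0361
  = 24.29
Design effect: 2.05 × 24.29 = 49.79.
Round up → n = 50.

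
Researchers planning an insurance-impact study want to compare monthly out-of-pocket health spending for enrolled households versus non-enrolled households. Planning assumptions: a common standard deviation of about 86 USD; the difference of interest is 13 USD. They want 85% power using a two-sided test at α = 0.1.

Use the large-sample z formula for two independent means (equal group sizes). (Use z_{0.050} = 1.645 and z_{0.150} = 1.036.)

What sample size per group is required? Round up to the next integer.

n = (z_{α/2} + z_β)² · (σ₁² + σ₂²) / δ²
  = (1.645 + 1.036)² · (2·86² = 14792) / 13²
  = 7.1878 · 14792 / 169
  = 629.12
Round up → n = 630 per group.

n = 630 per group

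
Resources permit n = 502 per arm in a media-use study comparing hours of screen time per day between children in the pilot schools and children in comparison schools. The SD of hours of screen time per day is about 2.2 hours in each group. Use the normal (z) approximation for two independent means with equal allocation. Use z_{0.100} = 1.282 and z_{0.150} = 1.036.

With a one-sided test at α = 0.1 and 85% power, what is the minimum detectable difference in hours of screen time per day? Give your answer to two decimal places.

Minimum detectable difference ≈ 0.32 hours

δ = (z_α + z_β) · √((σ₁²+σ₂²)/n)
  = (1.282 + 1.036) · √(9.68/502)
  = 2.318 · √0.01928
  = 2.318 · 0.1389
  = 0.3219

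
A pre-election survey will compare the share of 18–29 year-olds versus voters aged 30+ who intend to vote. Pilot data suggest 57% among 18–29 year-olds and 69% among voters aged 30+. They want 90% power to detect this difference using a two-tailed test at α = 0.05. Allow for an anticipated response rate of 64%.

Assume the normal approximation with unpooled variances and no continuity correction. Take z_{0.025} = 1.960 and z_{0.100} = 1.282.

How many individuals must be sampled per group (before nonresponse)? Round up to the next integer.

n = (z_{α/2} + z_β)² · [p₁(1−p₁) + p₂(1−p₂)] / (p₁ − p₂)²
  = (1.960 + 1.282)² · (0.57·0.43 + 0.69·0.31) / (-0.12)²
  = (3.242)² · (0.2451 + 0.2139) / 0.0144
  = 10.5106 · 0.4590 / 0.0144
  = 335.02
Adjust for 64% response: 335.02 / 0.64 = 523.48.
Round up → n = 524 per group.

n = 524 per group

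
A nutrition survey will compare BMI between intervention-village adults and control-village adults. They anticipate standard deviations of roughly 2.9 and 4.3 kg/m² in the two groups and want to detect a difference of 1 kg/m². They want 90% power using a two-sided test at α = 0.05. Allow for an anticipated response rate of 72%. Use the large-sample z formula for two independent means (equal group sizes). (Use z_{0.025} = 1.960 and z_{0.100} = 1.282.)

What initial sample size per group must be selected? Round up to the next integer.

n = (z_{α/2} + z_β)² · (σ₁² + σ₂²) / δ²
  = (1.960 + 1.282)² · (2.9² + 4.3² = 26.9) / 1²
  = 10.5106 · 26.9 / 1
  = 282.73
Adjust for 72% response: 282.73 / 0.72 = 392.69.
Round up → n = 393 per group.

n = 393 per group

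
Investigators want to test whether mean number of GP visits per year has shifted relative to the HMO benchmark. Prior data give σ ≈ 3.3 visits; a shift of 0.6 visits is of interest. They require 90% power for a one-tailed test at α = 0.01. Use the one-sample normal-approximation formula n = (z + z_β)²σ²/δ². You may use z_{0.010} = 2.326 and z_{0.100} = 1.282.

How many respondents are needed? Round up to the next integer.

n = (z_α + z_β)² · σ² / δ²
  = (2.326 + 1.282)² · 3.3² / 0.6²
  = 13.0177 · 10.89 / 0.36
  = 393.78
Round up → n = 394.

n = 394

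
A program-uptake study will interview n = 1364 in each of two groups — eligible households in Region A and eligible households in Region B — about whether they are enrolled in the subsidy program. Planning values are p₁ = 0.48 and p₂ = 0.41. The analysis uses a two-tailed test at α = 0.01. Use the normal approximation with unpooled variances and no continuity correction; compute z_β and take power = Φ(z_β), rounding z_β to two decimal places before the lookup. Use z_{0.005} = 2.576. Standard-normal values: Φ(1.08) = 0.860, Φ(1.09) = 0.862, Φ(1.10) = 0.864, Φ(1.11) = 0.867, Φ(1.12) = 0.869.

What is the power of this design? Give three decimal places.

Power ≈ 0.867

z_β = |p₁−p₂|·√(n/[p₁q₁+p₂q₂]) − z_{α/2}
    = 0.07 · √(1364/0.4915) − 2.576
    = 0.07 · 52.6800 − 2.576
    = 3.6876 − 2.576 = 1.1116 → 1.11
Power = Φ(1.11) = 0.867.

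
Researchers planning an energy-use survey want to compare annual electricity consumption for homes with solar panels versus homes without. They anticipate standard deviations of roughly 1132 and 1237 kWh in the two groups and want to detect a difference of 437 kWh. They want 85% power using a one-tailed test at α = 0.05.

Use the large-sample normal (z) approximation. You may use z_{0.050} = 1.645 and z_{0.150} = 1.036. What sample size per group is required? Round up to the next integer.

n = 106 per group

n = (z_α + z_β)² · (σ₁² + σ₂²) / δ²
  = (1.645 + 1.036)² · (1132² + 1237² = 2811593) / 437²
  = 7.1878 · 2811593 / 190969
  = 105.82
Round up → n = 106 per group.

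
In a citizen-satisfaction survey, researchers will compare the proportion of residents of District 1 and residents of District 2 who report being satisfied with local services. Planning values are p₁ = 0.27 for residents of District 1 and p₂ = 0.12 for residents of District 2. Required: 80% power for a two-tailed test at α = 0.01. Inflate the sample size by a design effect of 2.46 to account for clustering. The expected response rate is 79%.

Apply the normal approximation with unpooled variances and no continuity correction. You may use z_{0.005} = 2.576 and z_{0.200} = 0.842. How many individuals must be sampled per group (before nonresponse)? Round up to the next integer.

n = (z_{α/2} + z_β)² · [p₁(1−p₁) + p₂(1−p₂)] / (p₁ − p₂)²
  = (2.576 + 0.842)² · (0.27·0.73 + 0.12·0.88) / (0.15)²
  = (3.418)² · (0.1971 + 0.1056) / 0.0225
  = 11.6827 · 0.3027 / 0.0225
  = 157.17
Design effect: 2.46 × 157.17 = 386.64.
Adjust for 79% response: 386.64 / 0.79 = 489.42.
Round up → n = 490 per group.

n = 490 per group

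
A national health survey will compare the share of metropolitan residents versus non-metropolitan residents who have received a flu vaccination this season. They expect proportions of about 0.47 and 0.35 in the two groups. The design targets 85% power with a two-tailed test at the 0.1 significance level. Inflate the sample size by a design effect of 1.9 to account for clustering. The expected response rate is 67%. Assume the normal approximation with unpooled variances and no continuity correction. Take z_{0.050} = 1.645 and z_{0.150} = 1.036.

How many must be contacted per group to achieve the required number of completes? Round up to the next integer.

n = (z_{α/2} + z_β)² · [p₁(1−p₁) + p₂(1−p₂)] / (p₁ − p₂)²
  = (1.645 + 1.036)² · (0.47·0.53 + 0.35·0.65) / (0.12)²
  = (2.681)² · (0.2491 + 0.2275) / 0.0144
  = 7.1878 · 0.4766 / 0.0144
  = 237.89
Design effect: 1.9 × 237.89 = 452.00.
Adjust for 67% response: 452.00 / 0.67 = 674.63.
Round up → n = 675 per group.

n = 675 per group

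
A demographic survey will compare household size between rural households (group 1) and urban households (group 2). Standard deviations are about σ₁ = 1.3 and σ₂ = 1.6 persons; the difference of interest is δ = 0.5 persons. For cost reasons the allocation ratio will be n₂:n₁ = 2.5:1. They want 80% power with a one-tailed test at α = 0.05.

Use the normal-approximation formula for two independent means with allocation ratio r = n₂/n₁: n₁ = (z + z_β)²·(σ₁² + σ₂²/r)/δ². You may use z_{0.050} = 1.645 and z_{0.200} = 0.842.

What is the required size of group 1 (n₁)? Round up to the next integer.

n₁ = 68

n₁ = (z_α + z_β)² · (σ₁² + σ₂²/r) / δ²
   = (1.645 + 0.842)² · (1.3² + 1.6²/2.5) / 0.5²
   = 6.1852 · (1.69 + 1.024) / 0.25
   = 6.1852 · 2.714 / 0.25
   = 67.15
Round up → n₁ = 68; n₂ = r·n₁ = 2.5 × 68 = 170.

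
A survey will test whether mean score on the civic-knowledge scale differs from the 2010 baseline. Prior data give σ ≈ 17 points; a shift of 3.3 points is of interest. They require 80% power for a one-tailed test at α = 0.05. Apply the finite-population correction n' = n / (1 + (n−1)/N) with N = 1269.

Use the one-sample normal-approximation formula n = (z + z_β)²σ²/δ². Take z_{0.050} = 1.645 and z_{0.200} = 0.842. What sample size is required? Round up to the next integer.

n = 146

n = (z_α + z_β)² · σ² / δ²
  = (1.645 + 0.842)² · 17² / 3.3²
  = 6.1852 · 289 / 10.89
  = 164.14
Finite-population correction (N = 1269): 164.14 / (1 + (164.14 − 1)/1269) = 145.44.
Round up → n = 146.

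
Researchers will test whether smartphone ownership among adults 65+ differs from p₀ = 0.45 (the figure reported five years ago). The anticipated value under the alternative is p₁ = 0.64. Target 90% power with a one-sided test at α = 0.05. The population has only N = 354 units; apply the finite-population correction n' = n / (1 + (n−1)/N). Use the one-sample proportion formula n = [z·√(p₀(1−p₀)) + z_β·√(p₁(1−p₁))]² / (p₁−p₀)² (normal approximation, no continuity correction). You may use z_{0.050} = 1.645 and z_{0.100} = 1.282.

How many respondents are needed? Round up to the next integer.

n = [z_α·√(p₀q₀) + z_β·√(p₁q₁)]² / (p₁ − p₀)²
  = [1.645·√(0.45·0.55) + 1.282·√(0.64·0.36)]² / (0.19)²
  = [1.645·0.4975 + 1.282·0.4800]² / 0.0361
  = [1.4337]² / 0.0361
  = 56.94
Finite-population correction (N = 354): 56.94 / (1 + (56.94 − 1)/354) = 49.17.
Round up → n = 50.

n = 50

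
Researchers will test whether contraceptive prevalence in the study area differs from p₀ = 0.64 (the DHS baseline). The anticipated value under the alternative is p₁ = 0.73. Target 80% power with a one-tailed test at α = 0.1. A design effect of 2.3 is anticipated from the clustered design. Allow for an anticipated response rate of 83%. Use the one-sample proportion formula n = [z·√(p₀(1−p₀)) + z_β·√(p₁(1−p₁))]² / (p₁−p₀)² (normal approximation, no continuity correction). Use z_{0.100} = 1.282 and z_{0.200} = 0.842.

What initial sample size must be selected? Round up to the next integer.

n = [z_α·√(p₀q₀) + z_β·√(p₁q₁)]² / (p₁ − p₀)²
  = [1.282·√(0.64·0.36) + 0.842·√(0.73·0.27)]² / (0.09)²
  = [1.282·0.4800 + 0.842·0.4440]² / 0.0081
  = [0.9892]² / 0.0081
  = 120.80
Design effect: 2.3 × 120.80 = 277.84.
Adjust for 83% response: 277.84 / 0.83 = 334.74.
Round up → n = 335.

n = 335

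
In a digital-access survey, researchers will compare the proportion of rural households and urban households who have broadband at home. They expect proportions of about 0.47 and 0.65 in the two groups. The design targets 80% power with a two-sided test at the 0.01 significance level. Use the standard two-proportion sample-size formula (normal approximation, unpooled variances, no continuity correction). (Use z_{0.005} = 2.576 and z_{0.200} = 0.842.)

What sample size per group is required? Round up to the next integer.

n = (z_{α/2} + z_β)² · [p₁(1−p₁) + p₂(1−p₂)] / (p₁ − p₂)²
  = (2.576 + 0.842)² · (0.47·0.53 + 0.65·0.35) / (-0.18)²
  = (3.418)² · (0.2491 + 0.2275) / 0.0324
  = 11.6827 · 0.4766 / 0.0324
  = 171.85
Round up → n = 172 per group.

n = 172 per group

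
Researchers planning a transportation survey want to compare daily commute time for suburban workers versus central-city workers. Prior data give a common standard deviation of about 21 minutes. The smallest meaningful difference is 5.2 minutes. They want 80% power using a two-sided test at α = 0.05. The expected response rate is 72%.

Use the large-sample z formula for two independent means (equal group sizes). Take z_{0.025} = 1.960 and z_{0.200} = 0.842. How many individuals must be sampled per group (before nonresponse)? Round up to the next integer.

n = (z_{α/2} + z_β)² · (σ₁² + σ₂²) / δ²
  = (1.960 + 0.842)² · (2·21² = 882) / 5.2²
  = 7.8512 · 882 / 27.04
  = 256.09
Adjust for 72% response: 256.09 / 0.72 = 355.69.
Round up → n = 356 per group.

n = 356 per group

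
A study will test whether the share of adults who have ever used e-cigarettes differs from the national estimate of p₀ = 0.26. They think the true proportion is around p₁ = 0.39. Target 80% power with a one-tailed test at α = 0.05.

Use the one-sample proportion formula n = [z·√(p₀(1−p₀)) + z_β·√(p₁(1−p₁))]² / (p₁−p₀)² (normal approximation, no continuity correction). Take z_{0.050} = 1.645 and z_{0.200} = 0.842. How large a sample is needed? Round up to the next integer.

n = [z_α·√(p₀q₀) + z_β·√(p₁q₁)]² / (p₁ − p₀)²
  = [1.645·√(0.26·0.74) + 0.842·√(0.39·0.61)]² / (0.13)²
  = [1.645·0.4386 + 0.842·0.4877]² / 0.0169
  = [1.1322]² / 0.0169
  = 75.86
Round up → n = 76.

n = 76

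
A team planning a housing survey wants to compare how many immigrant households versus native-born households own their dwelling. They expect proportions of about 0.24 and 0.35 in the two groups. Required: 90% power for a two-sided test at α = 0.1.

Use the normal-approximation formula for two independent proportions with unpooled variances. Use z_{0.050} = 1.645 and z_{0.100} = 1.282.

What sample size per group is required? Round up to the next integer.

n = (z_{α/2} + z_β)² · [p₁(1−p₁) + p₂(1−p₂)] / (p₁ − p₂)²
  = (1.645 + 1.282)² · (0.24·0.76 + 0.35·0.65) / (-0.11)²
  = (2.927)² · (0.1824 + 0.2275) / 0.0121
  = 8.5673 · 0.4099 / 0.0121
  = 290.23
Round up → n = 291 per group.

n = 291 per group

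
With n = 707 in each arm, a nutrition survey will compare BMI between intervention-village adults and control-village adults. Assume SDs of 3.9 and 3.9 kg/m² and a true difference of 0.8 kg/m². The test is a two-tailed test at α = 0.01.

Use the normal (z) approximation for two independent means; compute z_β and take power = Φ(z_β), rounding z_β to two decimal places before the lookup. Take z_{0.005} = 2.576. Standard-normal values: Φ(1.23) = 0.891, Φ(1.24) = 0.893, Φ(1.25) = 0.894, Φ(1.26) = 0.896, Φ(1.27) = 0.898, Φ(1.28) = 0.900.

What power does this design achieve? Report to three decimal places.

Power ≈ 0.900

z_β = δ·√(n/(σ₁²+σ₂²)) − z_{α/2}
    = 0.8 · √(707/30.42) − 2.576
    = 0.8 · 4.82092 − 2.576
    = 3.8567 − 2.576 = 1.2807 → 1.28
Power = Φ(1.28) = 0.900.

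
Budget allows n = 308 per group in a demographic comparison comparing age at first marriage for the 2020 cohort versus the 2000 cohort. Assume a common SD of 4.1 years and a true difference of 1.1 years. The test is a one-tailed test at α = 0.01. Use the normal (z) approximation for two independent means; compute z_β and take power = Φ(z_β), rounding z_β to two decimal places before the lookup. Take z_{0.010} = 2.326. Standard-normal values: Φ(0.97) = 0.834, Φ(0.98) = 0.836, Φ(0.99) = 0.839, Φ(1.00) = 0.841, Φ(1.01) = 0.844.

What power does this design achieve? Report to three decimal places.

z_β = δ·√(n/(σ₁²+σ₂²)) − z_α
    = 1.1 · √(308/33.62) − 2.326
    = 1.1 · 3.02675 − 2.326
    = 3.3294 − 2.326 = 1.0034 → 1.00
Power = Φ(1.00) = 0.841.

Power ≈ 0.841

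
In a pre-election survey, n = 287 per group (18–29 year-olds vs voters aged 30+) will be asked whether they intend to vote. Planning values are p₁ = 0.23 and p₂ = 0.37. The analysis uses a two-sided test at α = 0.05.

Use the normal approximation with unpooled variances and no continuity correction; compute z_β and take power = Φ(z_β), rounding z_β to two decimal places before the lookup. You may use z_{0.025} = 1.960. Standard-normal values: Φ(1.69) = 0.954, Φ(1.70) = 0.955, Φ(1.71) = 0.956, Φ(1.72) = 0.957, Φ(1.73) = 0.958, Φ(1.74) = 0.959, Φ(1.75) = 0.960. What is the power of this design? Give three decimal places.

Power ≈ 0.959

z_β = |p₁−p₂|·√(n/[p₁q₁+p₂q₂]) − z_{α/2}
    = 0.14 · √(287/0.4102) − 1.960
    = 0.14 · 26.4511 − 1.960
    = 3.7031 − 1.960 = 1.7431 → 1.74
Power = Φ(1.74) = 0.959.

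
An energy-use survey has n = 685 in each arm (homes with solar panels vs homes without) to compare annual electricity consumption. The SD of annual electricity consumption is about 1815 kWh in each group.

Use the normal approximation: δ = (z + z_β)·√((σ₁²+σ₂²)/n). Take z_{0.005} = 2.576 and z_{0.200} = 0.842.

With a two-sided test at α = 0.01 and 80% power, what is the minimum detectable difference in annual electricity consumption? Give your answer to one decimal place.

δ = (z_{α/2} + z_β) · √((σ₁²+σ₂²)/n)
  = (2.576 + 0.842) · √(6588450/685)
  = 3.418 · √9618.2
  = 3.418 · 98.0723
  = 335.2111

Minimum detectable difference ≈ 335.2 kWh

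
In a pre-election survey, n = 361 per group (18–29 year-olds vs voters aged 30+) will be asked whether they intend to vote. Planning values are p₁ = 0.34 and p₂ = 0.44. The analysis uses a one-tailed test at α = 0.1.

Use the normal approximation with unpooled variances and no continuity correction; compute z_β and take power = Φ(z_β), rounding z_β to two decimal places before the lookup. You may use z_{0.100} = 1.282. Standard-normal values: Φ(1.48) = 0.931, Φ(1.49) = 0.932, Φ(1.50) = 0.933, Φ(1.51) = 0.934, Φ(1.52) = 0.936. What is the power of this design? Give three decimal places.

Power ≈ 0.932

z_β = |p₁−p₂|·√(n/[p₁q₁+p₂q₂]) − z_α
    = 0.10 · √(361/0.4708) − 1.282
    = 0.10 · 27.6908 − 1.282
    = 2.7691 − 1.282 = 1.4871 → 1.49
Power = Φ(1.49) = 0.932.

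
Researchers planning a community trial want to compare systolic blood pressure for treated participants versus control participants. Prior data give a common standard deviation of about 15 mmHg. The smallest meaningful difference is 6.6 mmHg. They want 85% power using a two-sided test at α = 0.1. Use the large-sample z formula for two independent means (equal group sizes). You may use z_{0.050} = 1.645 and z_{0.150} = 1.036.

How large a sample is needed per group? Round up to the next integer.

n = (z_{α/2} + z_β)² · (σ₁² + σ₂²) / δ²
  = (1.645 + 1.036)² · (2·15² = 450) / 6.6²
  = 7.1878 · 450 / 43.56
  = 74.25
Round up → n = 75 per group.

n = 75 per group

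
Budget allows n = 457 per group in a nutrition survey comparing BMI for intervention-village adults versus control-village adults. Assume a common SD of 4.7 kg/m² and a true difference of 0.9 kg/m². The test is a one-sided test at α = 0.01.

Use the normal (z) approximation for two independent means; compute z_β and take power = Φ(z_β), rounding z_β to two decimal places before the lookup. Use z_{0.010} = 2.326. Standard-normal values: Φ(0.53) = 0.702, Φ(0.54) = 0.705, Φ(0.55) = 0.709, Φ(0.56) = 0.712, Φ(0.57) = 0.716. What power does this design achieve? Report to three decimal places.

Power ≈ 0.716

z_β = δ·√(n/(σ₁²+σ₂²)) − z_α
    = 0.9 · √(457/44.18) − 2.326
    = 0.9 · 3.21622 − 2.326
    = 2.8946 − 2.326 = 0.5686 → 0.57
Power = Φ(0.57) = 0.716.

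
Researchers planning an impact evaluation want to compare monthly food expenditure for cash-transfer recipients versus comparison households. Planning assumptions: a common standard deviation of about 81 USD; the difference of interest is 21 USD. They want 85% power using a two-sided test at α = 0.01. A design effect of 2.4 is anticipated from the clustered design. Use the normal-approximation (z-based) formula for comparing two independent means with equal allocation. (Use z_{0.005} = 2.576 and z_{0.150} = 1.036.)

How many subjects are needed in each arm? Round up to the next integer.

n = 932 per group

n = (z_{α/2} + z_β)² · (σ₁² + σ₂²) / δ²
  = (2.576 + 1.036)² · (2·81² = 13122) / 21²
  = 13.0465 · 13122 / 441
  = 388.20
Design effect: 2.4 × 388.20 = 931.68.
Round up → n = 932 per group.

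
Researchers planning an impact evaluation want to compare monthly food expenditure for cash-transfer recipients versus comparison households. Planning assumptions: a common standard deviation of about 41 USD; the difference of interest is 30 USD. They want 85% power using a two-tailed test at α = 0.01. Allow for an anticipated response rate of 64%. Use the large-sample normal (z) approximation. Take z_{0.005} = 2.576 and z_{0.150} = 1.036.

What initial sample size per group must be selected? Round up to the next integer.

n = 77 per group

n = (z_{α/2} + z_β)² · (σ₁² + σ₂²) / δ²
  = (2.576 + 1.036)² · (2·41² = 3362) / 30²
  = 13.0465 · 3362 / 900
  = 48.74
Adjust for 64% response: 48.74 / 0.64 = 76.15.
Round up → n = 77 per group.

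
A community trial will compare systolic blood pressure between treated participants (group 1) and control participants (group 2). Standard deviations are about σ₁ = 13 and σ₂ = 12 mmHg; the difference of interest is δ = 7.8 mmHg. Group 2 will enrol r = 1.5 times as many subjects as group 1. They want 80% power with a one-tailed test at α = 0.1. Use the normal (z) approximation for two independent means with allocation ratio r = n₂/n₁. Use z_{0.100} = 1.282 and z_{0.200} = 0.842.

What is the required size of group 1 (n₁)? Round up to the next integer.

n₁ = 20

n₁ = (z_α + z_β)² · (σ₁² + σ₂²/r) / δ²
   = (1.282 + 0.842)² · (13² + 12²/1.5) / 7.8²
   = 4.5114 · (169 + 96) / 60.84
   = 4.5114 · 265 / 60.84
   = 19.65
Round up → n₁ = 20; n₂ = r·n₁ = 1.5 × 20 = 30.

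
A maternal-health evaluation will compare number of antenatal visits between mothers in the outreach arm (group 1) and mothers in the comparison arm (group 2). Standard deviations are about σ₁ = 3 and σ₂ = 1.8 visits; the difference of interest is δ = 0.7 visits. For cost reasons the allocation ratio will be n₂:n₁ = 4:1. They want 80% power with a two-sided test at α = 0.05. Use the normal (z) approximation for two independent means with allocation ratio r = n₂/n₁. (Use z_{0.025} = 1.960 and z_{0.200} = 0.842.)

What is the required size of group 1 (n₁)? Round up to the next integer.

n₁ = (z_{α/2} + z_β)² · (σ₁² + σ₂²/r) / δ²
   = (1.960 + 0.842)² · (3² + 1.8²/4) / 0.7²
   = 7.8512 · (9 + 0.81) / 0.49
   = 7.8512 · 9.81 / 0.49
   = 157.18
Round up → n₁ = 158; n₂ = r·n₁ = 4 × 158 = 632.

n₁ = 158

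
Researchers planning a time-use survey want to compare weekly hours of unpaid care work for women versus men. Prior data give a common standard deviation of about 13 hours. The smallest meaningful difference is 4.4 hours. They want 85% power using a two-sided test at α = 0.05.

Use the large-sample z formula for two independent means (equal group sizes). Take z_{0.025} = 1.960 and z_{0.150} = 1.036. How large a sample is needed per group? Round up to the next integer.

n = 157 per group

n = (z_{α/2} + z_β)² · (σ₁² + σ₂²) / δ²
  = (1.960 + 1.036)² · (2·13² = 338) / 4.4²
  = 8.9760 · 338 / 19.36
  = 156.71
Round up → n = 157 per group.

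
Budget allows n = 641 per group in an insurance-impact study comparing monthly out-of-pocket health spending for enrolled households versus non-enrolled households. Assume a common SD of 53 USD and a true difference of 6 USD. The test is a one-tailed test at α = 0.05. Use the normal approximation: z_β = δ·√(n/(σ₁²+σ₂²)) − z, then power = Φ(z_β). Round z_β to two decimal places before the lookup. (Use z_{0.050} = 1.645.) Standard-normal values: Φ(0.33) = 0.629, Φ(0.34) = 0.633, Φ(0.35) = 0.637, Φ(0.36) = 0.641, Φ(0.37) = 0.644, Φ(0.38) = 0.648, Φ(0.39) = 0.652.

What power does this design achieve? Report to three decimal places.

Power ≈ 0.648

z_β = δ·√(n/(σ₁²+σ₂²)) − z_α
    = 6 · √(641/5618) − 1.645
    = 6 · 0.33778 − 1.645
    = 2.0267 − 1.645 = 0.3817 → 0.38
Power = Φ(0.38) = 0.648.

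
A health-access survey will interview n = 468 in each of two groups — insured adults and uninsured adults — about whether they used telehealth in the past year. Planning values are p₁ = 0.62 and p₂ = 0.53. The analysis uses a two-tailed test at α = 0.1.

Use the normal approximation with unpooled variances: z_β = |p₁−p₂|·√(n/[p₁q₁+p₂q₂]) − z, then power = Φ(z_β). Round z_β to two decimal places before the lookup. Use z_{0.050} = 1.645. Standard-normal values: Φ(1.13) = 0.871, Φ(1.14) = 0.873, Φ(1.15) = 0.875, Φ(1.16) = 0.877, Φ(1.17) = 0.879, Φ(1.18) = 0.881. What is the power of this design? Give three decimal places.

z_β = |p₁−p₂|·√(n/[p₁q₁+p₂q₂]) − z_{α/2}
    = 0.09 · √(468/0.4847) − 1.645
    = 0.09 · 31.0732 − 1.645
    = 2.7966 − 1.645 = 1.1516 → 1.15
Power = Φ(1.15) = 0.875.

Power ≈ 0.875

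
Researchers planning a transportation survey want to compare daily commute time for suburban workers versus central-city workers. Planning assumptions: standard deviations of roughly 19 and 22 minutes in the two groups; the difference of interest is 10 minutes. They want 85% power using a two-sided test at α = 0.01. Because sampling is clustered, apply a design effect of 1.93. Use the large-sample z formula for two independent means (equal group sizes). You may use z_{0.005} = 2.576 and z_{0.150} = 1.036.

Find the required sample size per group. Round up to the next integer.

n = 213 per group

n = (z_{α/2} + z_β)² · (σ₁² + σ₂²) / δ²
  = (2.576 + 1.036)² · (19² + 22² = 845) / 10²
  = 13.0465 · 845 / 100
  = 110.24
Design effect: 1.93 × 110.24 = 212.77.
Round up → n = 213 per group.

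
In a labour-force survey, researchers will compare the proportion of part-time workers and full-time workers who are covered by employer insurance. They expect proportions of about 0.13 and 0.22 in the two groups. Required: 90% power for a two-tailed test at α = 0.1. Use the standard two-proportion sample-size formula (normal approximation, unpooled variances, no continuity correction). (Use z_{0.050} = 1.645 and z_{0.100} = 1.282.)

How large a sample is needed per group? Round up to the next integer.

n = 302 per group

n = (z_{α/2} + z_β)² · [p₁(1−p₁) + p₂(1−p₂)] / (p₁ − p₂)²
  = (1.645 + 1.282)² · (0.13·0.87 + 0.22·0.78) / (-0.09)²
  = (2.927)² · (0.1131 + 0.1716) / 0.0081
  = 8.5673 · 0.2847 / 0.0081
  = 301.13
Round up → n = 302 per group.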